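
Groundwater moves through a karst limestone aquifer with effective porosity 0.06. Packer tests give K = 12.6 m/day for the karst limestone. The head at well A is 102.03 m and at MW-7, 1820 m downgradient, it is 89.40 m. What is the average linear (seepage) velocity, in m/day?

1.46

Hydraulic gradient i = (102.03 − 89.40) / 1820 = 12.63 / 1820 = 0.006940.
Darcy flux q = K · i = 12.60 × 0.006940 = 0.08744 m/day.
Seepage velocity v = q / n_e = 0.08744 / 0.06 = 1.457 m/day.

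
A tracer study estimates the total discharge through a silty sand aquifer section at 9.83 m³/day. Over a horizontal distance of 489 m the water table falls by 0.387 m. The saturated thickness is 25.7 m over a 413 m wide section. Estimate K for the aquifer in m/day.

Cross-sectional area A = 413 × 25.7 = 10614 m².
Hydraulic gradient i = Δh / L = 0.387 / 489 = 0.0007914.
From Q = K·A·i, K = Q / (A·i) = 9.83 / (10614 × 0.0007914) = 1.170 m/day.

1.17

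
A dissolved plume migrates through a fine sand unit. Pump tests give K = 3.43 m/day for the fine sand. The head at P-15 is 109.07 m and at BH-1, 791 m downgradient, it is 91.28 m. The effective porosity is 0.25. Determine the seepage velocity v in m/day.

Hydraulic gradient i = (109.07 − 91.28) / 791 = 17.79 / 791 = 0.02249.
Darcy flux q = K · i = 3.430 × 0.02249 = 0.07714 m/day.
Seepage velocity v = q / n_e = 0.07714 / 0.25 = 0.3086 m/day.

0.309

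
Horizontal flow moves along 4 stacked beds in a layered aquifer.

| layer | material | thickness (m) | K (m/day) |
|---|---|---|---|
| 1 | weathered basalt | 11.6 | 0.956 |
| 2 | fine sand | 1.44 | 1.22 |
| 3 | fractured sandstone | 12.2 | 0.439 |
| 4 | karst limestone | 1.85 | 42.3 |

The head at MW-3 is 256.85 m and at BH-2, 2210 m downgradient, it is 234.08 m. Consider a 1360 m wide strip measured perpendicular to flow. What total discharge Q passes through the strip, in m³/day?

Flow is parallel to layering, so each bed carries its own Darcy discharge and the transmissivities add.
Σ(K_i·b_i) = 0.956×11.6 + 1.22×1.44 + 0.439×12.2 + 42.3×1.85 = 96.46 m²/day.
Hydraulic gradient i = (256.85 − 234.08) / 2210 = 22.77 / 2210 = 0.01030.
Q = Σ(K_i·b_i) · W · i = 96.46 × 1360 × 0.01030 = 1352 m³/day.

1350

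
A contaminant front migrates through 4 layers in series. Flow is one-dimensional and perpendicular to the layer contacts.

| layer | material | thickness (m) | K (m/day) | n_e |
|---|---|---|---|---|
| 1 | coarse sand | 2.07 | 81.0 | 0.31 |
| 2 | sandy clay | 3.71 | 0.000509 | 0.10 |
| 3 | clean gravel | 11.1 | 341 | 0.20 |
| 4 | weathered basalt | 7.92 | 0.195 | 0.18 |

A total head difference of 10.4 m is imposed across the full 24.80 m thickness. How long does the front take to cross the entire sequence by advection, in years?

With flow normal to the layers, continuity requires the same specific discharge q through every layer.
Σ(b_i/K_i) = 2.07/81.0 + 3.71/0.000509 + 11.1/341 + 7.92/0.195 = 7329 d.
q = Δh / Σ(b_i/K_i) = 10.4 / 7329 = 0.001419 m/day.
In each layer the seepage velocity is v_i = q/n_i, so the layer transit time is t_i = b_i·n_i / q:
  layer 1 (coarse sand): t_1 = 2.07 × 0.31 / 0.001419 = 452.2 d
  layer 2 (sandy clay): t_2 = 3.71 × 0.10 / 0.001419 = 261.5 d
  layer 3 (clean gravel): t_3 = 11.1 × 0.20 / 0.001419 = 1565 d
  layer 4 (weathered basalt): t_4 = 7.92 × 0.18 / 0.001419 = 1005 d
Total t = Σ t_i = 3283 days = 8.988 years.

8.99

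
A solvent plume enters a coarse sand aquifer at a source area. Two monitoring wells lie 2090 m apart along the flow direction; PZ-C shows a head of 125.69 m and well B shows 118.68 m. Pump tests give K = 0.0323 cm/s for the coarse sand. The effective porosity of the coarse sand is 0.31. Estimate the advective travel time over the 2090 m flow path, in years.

Convert K: 0.0323 cm/s × 864 = 27.91 m/day.
Hydraulic gradient i = (125.69 − 118.68) / 2090 = 7.01 / 2090 = 0.003354.
Darcy flux q = K · i = 27.91 × 0.003354 = 0.09360 m/day.
Seepage velocity v = q / n_e = 0.09360 / 0.31 = 0.3019 m/day.
Travel time t = L / v = 2090 / 0.3019 = 6922 days = 18.95 years.

19.0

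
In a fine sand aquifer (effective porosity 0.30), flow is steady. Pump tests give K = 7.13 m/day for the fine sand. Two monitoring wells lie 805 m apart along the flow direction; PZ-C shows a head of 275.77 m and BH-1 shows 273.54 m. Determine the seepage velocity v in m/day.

0.0658

Hydraulic gradient i = (275.77 − 273.54) / 805 = 2.23 / 805 = 0.002770.
Darcy flux q = K · i = 7.130 × 0.002770 = 0.01975 m/day.
Seepage velocity v = q / n_e = 0.01975 / 0.30 = 0.06584 m/day.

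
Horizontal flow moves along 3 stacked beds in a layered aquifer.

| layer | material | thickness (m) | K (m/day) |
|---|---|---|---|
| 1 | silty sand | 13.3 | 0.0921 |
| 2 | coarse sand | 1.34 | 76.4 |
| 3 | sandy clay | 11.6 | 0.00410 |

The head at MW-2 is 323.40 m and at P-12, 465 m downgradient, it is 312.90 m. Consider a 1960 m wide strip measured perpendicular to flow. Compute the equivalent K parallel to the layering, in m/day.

Flow is parallel to layering, so each bed carries its own Darcy discharge and the transmissivities add.
Σ(K_i·b_i) = 0.0921×13.3 + 76.4×1.34 + 0.00410×11.6 = 103.6 m²/day.
Total thickness b = 26.24 m, so K_eq = Σ(K_i·b_i)/b = 3.950 m/day.

3.95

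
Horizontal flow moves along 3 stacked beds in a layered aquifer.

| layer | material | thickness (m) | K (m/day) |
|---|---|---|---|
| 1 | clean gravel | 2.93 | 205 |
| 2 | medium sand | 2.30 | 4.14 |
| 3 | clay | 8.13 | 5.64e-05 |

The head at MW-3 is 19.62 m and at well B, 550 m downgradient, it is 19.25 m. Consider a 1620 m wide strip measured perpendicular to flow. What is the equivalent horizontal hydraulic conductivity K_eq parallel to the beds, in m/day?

45.7

Flow is parallel to layering, so each bed carries its own Darcy discharge and the transmissivities add.
Σ(K_i·b_i) = 205×2.93 + 4.14×2.30 + 5.64e-05×8.13 = 610.2 m²/day.
Total thickness b = 13.36 m, so K_eq = Σ(K_i·b_i)/b = 45.67 m/day.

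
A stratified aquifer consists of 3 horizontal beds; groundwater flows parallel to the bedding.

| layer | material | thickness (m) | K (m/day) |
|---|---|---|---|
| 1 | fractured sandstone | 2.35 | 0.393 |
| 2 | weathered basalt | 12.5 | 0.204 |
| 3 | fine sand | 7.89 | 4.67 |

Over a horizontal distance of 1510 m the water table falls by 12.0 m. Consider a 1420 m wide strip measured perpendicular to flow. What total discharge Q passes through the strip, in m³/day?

Flow is parallel to layering, so each bed carries its own Darcy discharge and the transmissivities add.
Σ(K_i·b_i) = 0.393×2.35 + 0.204×12.5 + 4.67×7.89 = 40.32 m²/day.
Hydraulic gradient i = Δh / L = 12.0 / 1510 = 0.007947.
Q = Σ(K_i·b_i) · W · i = 40.32 × 1420 × 0.007947 = 455.0 m³/day.

455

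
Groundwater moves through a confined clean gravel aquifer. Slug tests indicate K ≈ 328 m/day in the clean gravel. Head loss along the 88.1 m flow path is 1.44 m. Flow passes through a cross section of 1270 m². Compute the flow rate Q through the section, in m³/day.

Hydraulic gradient i = Δh / L = 1.44 / 88.1 = 0.01635.
Darcy's law: Q = K · A · i = 328.0 × 1270 × 0.01635 = 6809 m³/day.

6810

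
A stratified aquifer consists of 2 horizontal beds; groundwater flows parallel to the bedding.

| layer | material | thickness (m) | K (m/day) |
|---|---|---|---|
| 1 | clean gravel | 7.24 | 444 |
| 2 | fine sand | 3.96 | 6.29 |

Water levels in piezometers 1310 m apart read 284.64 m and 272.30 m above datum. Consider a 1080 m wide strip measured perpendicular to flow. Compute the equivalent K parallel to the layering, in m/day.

289

Flow is parallel to layering, so each bed carries its own Darcy discharge and the transmissivities add.
Σ(K_i·b_i) = 444×7.24 + 6.29×3.96 = 3239 m²/day.
Total thickness b = 11.20 m, so K_eq = Σ(K_i·b_i)/b = 289.2 m/day.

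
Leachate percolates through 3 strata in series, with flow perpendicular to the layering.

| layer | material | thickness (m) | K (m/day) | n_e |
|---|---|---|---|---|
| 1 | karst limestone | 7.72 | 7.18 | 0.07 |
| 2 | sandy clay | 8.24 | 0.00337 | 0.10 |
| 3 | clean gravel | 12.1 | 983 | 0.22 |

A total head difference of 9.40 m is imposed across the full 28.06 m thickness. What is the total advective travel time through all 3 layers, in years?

2.87

With flow normal to the layers, continuity requires the same specific discharge q through every layer.
Σ(b_i/K_i) = 7.72/7.18 + 8.24/0.00337 + 12.1/983 = 2446 d.
q = Δh / Σ(b_i/K_i) = 9.40 / 2446 = 0.003843 m/day.
In each layer the seepage velocity is v_i = q/n_i, so the layer transit time is t_i = b_i·n_i / q:
  layer 1 (karst limestone): t_1 = 7.72 × 0.07 / 0.003843 = 140.6 d
  layer 2 (sandy clay): t_2 = 8.24 × 0.10 / 0.003843 = 214.4 d
  layer 3 (clean gravel): t_3 = 12.1 × 0.22 / 0.003843 = 692.7 d
Total t = Σ t_i = 1048 days = 2.869 years.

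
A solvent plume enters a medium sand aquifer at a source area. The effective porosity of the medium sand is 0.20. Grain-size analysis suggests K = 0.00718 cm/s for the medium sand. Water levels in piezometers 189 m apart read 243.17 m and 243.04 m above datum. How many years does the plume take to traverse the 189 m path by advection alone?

Convert K: 0.00718 cm/s × 864 = 6.204 m/day.
Hydraulic gradient i = (243.17 − 243.04) / 189 = 0.13 / 189 = 0.0006878.
Darcy flux q = K · i = 6.204 × 0.0006878 = 0.004267 m/day.
Seepage velocity v = q / n_e = 0.004267 / 0.20 = 0.02133 m/day.
Travel time t = L / v = 189 / 0.02133 = 8859 days = 24.25 years.

24.3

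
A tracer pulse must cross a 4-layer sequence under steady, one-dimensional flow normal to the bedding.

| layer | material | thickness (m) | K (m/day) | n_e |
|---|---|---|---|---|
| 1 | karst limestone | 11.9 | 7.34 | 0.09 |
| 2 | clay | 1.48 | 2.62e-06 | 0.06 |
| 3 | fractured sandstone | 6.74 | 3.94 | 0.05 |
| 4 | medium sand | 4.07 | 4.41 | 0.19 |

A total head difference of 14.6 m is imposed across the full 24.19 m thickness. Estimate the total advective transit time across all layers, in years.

With flow normal to the layers, continuity requires the same specific discharge q through every layer.
Σ(b_i/K_i) = 11.9/7.34 + 1.48/2.62e-06 + 6.74/3.94 + 4.07/4.41 = 5.649e+05 d.
q = Δh / Σ(b_i/K_i) = 14.6 / 5.649e+05 = 2.585e-05 m/day.
In each layer the seepage velocity is v_i = q/n_i, so the layer transit time is t_i = b_i·n_i / q:
  layer 1 (karst limestone): t_1 = 11.9 × 0.09 / 2.585e-05 = 41438 d
  layer 2 (clay): t_2 = 1.48 × 0.06 / 2.585e-05 = 3436 d
  layer 3 (fractured sandstone): t_3 = 6.74 × 0.05 / 2.585e-05 = 13039 d
  layer 4 (medium sand): t_4 = 4.07 × 0.19 / 2.585e-05 = 29920 d
Total t = Σ t_i = 87833 days = 240.5 years.

240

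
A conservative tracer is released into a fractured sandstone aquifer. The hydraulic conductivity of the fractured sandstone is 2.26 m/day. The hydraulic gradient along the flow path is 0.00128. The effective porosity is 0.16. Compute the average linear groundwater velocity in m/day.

Hydraulic gradient i = 0.00128.
Darcy flux q = K · i = 2.260 × 0.001280 = 0.002893 m/day.
Seepage velocity v = q / n_e = 0.002893 / 0.16 = 0.01808 m/day.

0.0181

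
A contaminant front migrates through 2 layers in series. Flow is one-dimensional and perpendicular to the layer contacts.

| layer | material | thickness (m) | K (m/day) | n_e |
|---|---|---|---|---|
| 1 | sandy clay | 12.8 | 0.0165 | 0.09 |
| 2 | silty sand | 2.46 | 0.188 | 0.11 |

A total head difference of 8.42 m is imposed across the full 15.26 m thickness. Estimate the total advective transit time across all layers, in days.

With flow normal to the layers, continuity requires the same specific discharge q through every layer.
Σ(b_i/K_i) = 12.8/0.0165 + 2.46/0.188 = 788.8 d.
q = Δh / Σ(b_i/K_i) = 8.42 / 788.8 = 0.01067 m/day.
In each layer the seepage velocity is v_i = q/n_i, so the layer transit time is t_i = b_i·n_i / q:
  layer 1 (sandy clay): t_1 = 12.8 × 0.09 / 0.01067 = 107.9 d
  layer 2 (silty sand): t_2 = 2.46 × 0.11 / 0.01067 = 25.35 d
Total t = Σ t_i = 133.3 days.

133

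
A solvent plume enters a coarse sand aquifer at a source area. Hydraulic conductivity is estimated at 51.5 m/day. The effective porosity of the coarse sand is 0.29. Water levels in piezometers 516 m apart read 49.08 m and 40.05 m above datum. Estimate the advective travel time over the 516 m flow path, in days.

Hydraulic gradient i = (49.08 − 40.05) / 516 = 9.03 / 516 = 0.01750.
Darcy flux q = K · i = 51.50 × 0.01750 = 0.9012 m/day.
Seepage velocity v = q / n_e = 0.9012 / 0.29 = 3.108 m/day.
Travel time t = L / v = 516 / 3.108 = 166.0 days.

166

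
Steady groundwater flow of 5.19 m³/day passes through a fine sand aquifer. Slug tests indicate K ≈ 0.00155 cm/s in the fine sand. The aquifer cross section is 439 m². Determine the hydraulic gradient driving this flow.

0.00883

Convert K: 0.00155 cm/s × 864 = 1.339 m/day.
From Q = K·A·i, i = Q / (K·A) = 5.19 / (1.339 × 439.0) = 0.008828.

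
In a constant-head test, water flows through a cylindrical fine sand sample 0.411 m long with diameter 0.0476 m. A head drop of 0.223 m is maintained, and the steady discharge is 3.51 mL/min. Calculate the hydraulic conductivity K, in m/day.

Cross-sectional area A = π·(d/2)² = π × (0.0476/2)² = 0.001780 m².
Convert discharge: 3.51 mL/min = 5.850e-08 m³/s.
Darcy's law rearranged: K = Q·L / (A·Δh) = 5.850e-08 × 0.411 / (0.001780 × 0.223) = 6.059e-05 m/s = 5.235 m/day.

5.23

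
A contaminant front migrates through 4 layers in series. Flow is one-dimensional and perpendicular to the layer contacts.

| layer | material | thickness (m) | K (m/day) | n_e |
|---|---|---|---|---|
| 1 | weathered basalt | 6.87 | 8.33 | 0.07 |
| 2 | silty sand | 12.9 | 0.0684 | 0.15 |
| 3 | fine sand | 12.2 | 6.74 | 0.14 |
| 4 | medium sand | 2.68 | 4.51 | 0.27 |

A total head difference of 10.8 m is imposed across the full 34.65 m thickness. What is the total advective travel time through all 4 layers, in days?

With flow normal to the layers, continuity requires the same specific discharge q through every layer.
Σ(b_i/K_i) = 6.87/8.33 + 12.9/0.0684 + 12.2/6.74 + 2.68/4.51 = 191.8 d.
q = Δh / Σ(b_i/K_i) = 10.8 / 191.8 = 0.05630 m/day.
In each layer the seepage velocity is v_i = q/n_i, so the layer transit time is t_i = b_i·n_i / q:
  layer 1 (weathered basalt): t_1 = 6.87 × 0.07 / 0.05630 = 8.542 d
  layer 2 (silty sand): t_2 = 12.9 × 0.15 / 0.05630 = 34.37 d
  layer 3 (fine sand): t_3 = 12.2 × 0.14 / 0.05630 = 30.34 d
  layer 4 (medium sand): t_4 = 2.68 × 0.27 / 0.05630 = 12.85 d
Total t = Σ t_i = 86.10 days.

86.1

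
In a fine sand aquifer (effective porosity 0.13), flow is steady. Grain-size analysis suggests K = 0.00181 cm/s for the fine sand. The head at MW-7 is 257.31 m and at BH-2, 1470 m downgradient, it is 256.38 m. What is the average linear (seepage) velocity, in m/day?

0.00761

Convert K: 0.00181 cm/s × 864 = 1.564 m/day.
Hydraulic gradient i = (257.31 − 256.38) / 1470 = 0.93 / 1470 = 0.0006327.
Darcy flux q = K · i = 1.564 × 0.0006327 = 0.0009894 m/day.
Seepage velocity v = q / n_e = 0.0009894 / 0.13 = 0.007611 m/day.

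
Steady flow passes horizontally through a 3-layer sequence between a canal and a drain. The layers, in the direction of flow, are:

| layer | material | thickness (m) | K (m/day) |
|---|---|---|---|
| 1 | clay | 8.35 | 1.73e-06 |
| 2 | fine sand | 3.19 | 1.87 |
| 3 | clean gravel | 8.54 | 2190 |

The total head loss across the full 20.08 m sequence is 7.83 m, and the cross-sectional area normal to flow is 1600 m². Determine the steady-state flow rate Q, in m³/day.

Flow is perpendicular to layering, so the layers act in series and the equivalent K is the thickness-weighted harmonic mean.
Total thickness L = 8.35 + 3.19 + 8.54 = 20.08 m.
Σ(b_i/K_i) = 8.35/1.73e-06 + 3.19/1.87 + 8.54/2190 = 4.827e+06 d.
K_eq = L / Σ(b_i/K_i) = 20.08 / 4.827e+06 = 4.160e-06 m/day.
Q = K_eq · A · (Δh/L) = 4.160e-06 × 1600 × (7.83/20.08) = 0.002596 m³/day.

0.00260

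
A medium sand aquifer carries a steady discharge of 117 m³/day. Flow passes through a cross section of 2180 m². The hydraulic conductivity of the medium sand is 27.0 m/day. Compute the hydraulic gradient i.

0.00199

From Q = K·A·i, i = Q / (K·A) = 117 / (27.00 × 2180) = 0.001988.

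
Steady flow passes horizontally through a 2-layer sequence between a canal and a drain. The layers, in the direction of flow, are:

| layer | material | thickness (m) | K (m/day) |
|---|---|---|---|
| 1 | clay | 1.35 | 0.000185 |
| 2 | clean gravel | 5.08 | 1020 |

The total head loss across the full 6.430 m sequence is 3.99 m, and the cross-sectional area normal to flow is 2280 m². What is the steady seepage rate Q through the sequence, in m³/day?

1.25

Flow is perpendicular to layering, so the layers act in series and the equivalent K is the thickness-weighted harmonic mean.
Total thickness L = 1.35 + 5.08 = 6.430 m.
Σ(b_i/K_i) = 1.35/0.000185 + 5.08/1020 = 7297 d.
K_eq = L / Σ(b_i/K_i) = 6.430 / 7297 = 0.0008811 m/day.
Q = K_eq · A · (Δh/L) = 0.0008811 × 2280 × (3.99/6.430) = 1.247 m³/day.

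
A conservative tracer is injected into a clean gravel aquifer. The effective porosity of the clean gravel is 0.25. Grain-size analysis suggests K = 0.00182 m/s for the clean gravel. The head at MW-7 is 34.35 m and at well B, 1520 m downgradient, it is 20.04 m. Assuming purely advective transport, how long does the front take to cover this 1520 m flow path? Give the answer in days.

257

Convert K: 0.00182 m/s × 86400 = 157.2 m/day.
Hydraulic gradient i = (34.35 − 20.04) / 1520 = 14.31 / 1520 = 0.009414.
Darcy flux q = K · i = 157.2 × 0.009414 = 1.480 m/day.
Seepage velocity v = q / n_e = 1.480 / 0.25 = 5.922 m/day.
Travel time t = L / v = 1520 / 5.922 = 256.7 days.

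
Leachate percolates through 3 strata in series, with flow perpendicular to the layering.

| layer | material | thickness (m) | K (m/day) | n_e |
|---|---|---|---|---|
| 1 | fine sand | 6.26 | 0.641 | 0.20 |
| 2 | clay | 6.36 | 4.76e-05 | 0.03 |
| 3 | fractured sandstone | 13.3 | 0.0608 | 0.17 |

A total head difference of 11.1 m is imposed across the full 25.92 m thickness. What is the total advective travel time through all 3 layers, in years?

122

With flow normal to the layers, continuity requires the same specific discharge q through every layer.
Σ(b_i/K_i) = 6.26/0.641 + 6.36/4.76e-05 + 13.3/0.0608 = 1.338e+05 d.
q = Δh / Σ(b_i/K_i) = 11.1 / 1.338e+05 = 8.293e-05 m/day.
In each layer the seepage velocity is v_i = q/n_i, so the layer transit time is t_i = b_i·n_i / q:
  layer 1 (fine sand): t_1 = 6.26 × 0.20 / 8.293e-05 = 15096 d
  layer 2 (clay): t_2 = 6.36 × 0.03 / 8.293e-05 = 2301 d
  layer 3 (fractured sandstone): t_3 = 13.3 × 0.17 / 8.293e-05 = 27263 d
Total t = Σ t_i = 44660 days = 122.3 years.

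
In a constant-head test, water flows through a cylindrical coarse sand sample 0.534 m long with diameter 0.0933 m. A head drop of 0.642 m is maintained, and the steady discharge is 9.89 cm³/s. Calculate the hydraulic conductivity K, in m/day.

Cross-sectional area A = π·(d/2)² = π × (0.0933/2)² = 0.006837 m².
Convert discharge: 9.89 cm³/s = 9.890e-06 m³/s.
Darcy's law rearranged: K = Q·L / (A·Δh) = 9.890e-06 × 0.534 / (0.006837 × 0.642) = 0.001203 m/s = 104.0 m/day.

104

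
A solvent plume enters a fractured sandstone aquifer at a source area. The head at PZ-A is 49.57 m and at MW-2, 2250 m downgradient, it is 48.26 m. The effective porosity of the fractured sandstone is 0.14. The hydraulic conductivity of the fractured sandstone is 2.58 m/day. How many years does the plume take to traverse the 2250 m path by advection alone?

Hydraulic gradient i = (49.57 − 48.26) / 2250 = 1.31 / 2250 = 0.0005822.
Darcy flux q = K · i = 2.580 × 0.0005822 = 0.001502 m/day.
Seepage velocity v = q / n_e = 0.001502 / 0.14 = 0.01073 m/day.
Travel time t = L / v = 2250 / 0.01073 = 2.097e+05 days = 574.1 years.

574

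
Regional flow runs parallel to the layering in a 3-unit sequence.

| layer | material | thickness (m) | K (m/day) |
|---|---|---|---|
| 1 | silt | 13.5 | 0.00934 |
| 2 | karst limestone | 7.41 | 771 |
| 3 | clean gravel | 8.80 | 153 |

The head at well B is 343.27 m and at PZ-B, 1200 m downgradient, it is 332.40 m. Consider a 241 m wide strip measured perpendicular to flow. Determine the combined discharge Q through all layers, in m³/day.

15400

Flow is parallel to layering, so each bed carries its own Darcy discharge and the transmissivities add.
Σ(K_i·b_i) = 0.00934×13.5 + 771×7.41 + 153×8.80 = 7060 m²/day.
Hydraulic gradient i = (343.27 − 332.40) / 1200 = 10.87 / 1200 = 0.009058.
Q = Σ(K_i·b_i) · W · i = 7060 × 241 × 0.009058 = 15412 m³/day.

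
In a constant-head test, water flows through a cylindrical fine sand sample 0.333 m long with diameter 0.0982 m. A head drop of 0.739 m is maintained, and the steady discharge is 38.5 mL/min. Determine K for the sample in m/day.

Cross-sectional area A = π·(d/2)² = π × (0.0982/2)² = 0.007574 m².
Convert discharge: 38.5 mL/min = 6.417e-07 m³/s.
Darcy's law rearranged: K = Q·L / (A·Δh) = 6.417e-07 × 0.333 / (0.007574 × 0.739) = 3.818e-05 m/s = 3.298 m/day.

3.30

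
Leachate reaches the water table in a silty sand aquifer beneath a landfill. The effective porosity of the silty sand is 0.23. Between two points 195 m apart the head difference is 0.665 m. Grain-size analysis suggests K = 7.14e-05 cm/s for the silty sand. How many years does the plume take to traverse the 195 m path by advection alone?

Convert K: 7.14e-05 cm/s × 864 = 0.06169 m/day.
Hydraulic gradient i = Δh / L = 0.665 / 195 = 0.003410.
Darcy flux q = K · i = 0.06169 × 0.003410 = 0.0002104 m/day.
Seepage velocity v = q / n_e = 0.0002104 / 0.23 = 0.0009147 m/day.
Travel time t = L / v = 195 / 0.0009147 = 2.132e+05 days = 583.7 years.

584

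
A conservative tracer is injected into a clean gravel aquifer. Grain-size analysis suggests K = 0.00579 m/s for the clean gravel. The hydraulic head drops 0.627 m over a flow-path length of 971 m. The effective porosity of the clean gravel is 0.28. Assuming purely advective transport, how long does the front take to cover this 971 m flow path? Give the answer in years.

Convert K: 0.00579 m/s × 86400 = 500.3 m/day.
Hydraulic gradient i = Δh / L = 0.627 / 971 = 0.0006457.
Darcy flux q = K · i = 500.3 × 0.0006457 = 0.3230 m/day.
Seepage velocity v = q / n_e = 0.3230 / 0.28 = 1.154 m/day.
Travel time t = L / v = 971 / 1.154 = 841.7 days = 2.304 years.

2.30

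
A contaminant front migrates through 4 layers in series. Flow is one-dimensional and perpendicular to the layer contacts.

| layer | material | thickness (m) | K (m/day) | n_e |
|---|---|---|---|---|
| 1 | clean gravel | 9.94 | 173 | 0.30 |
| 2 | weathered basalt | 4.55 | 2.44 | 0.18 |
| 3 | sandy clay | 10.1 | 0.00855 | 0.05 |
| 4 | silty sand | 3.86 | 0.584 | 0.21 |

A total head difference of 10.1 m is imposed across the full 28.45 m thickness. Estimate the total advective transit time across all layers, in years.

1.65

With flow normal to the layers, continuity requires the same specific discharge q through every layer.
Σ(b_i/K_i) = 9.94/173 + 4.55/2.44 + 10.1/0.00855 + 3.86/0.584 = 1190 d.
q = Δh / Σ(b_i/K_i) = 10.1 / 1190 = 0.008489 m/day.
In each layer the seepage velocity is v_i = q/n_i, so the layer transit time is t_i = b_i·n_i / q:
  layer 1 (clean gravel): t_1 = 9.94 × 0.30 / 0.008489 = 351.3 d
  layer 2 (weathered basalt): t_2 = 4.55 × 0.18 / 0.008489 = 96.48 d
  layer 3 (sandy clay): t_3 = 10.1 × 0.05 / 0.008489 = 59.49 d
  layer 4 (silty sand): t_4 = 3.86 × 0.21 / 0.008489 = 95.49 d
Total t = Σ t_i = 602.8 days = 1.650 years.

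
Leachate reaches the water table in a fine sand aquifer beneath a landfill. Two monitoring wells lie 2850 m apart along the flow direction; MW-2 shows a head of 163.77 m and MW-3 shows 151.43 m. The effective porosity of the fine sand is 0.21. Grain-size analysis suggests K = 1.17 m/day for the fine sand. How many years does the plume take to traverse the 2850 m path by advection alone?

Hydraulic gradient i = (163.77 − 151.43) / 2850 = 12.34 / 2850 = 0.004330.
Darcy flux q = K · i = 1.170 × 0.004330 = 0.005066 m/day.
Seepage velocity v = q / n_e = 0.005066 / 0.21 = 0.02412 m/day.
Travel time t = L / v = 2850 / 0.02412 = 1.181e+05 days = 323.5 years.

323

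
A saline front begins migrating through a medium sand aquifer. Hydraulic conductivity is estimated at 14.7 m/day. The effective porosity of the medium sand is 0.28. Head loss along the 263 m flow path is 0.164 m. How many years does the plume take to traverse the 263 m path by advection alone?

22.0

Hydraulic gradient i = Δh / L = 0.164 / 263 = 0.0006236.
Darcy flux q = K · i = 14.70 × 0.0006236 = 0.009167 m/day.
Seepage velocity v = q / n_e = 0.009167 / 0.28 = 0.03274 m/day.
Travel time t = L / v = 263 / 0.03274 = 8034 days = 21.99 years.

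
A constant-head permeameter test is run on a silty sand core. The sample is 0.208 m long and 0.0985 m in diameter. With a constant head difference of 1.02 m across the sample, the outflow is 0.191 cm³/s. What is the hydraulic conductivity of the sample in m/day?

Cross-sectional area A = π·(d/2)² = π × (0.0985/2)² = 0.007620 m².
Convert discharge: 0.191 cm³/s = 1.910e-07 m³/s.
Darcy's law rearranged: K = Q·L / (A·Δh) = 1.910e-07 × 0.208 / (0.007620 × 1.02) = 5.111e-06 m/s = 0.4416 m/day.

0.442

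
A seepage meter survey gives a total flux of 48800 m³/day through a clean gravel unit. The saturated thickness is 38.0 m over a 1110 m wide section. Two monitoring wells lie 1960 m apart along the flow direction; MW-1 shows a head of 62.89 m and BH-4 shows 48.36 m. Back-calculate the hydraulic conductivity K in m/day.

Cross-sectional area A = 1110 × 38.0 = 42180 m².
Hydraulic gradient i = (62.89 − 48.36) / 1960 = 14.53 / 1960 = 0.007413.
From Q = K·A·i, K = Q / (A·i) = 48800 / (42180 × 0.007413) = 156.1 m/day.

156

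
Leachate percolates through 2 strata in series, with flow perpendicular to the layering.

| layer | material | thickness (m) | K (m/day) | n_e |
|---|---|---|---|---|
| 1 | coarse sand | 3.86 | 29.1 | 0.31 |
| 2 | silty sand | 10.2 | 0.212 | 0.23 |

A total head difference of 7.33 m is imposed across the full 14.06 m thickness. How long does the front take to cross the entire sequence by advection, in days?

23.3

With flow normal to the layers, continuity requires the same specific discharge q through every layer.
Σ(b_i/K_i) = 3.86/29.1 + 10.2/0.212 = 48.25 d.
q = Δh / Σ(b_i/K_i) = 7.33 / 48.25 = 0.1519 m/day.
In each layer the seepage velocity is v_i = q/n_i, so the layer transit time is t_i = b_i·n_i / q:
  layer 1 (coarse sand): t_1 = 3.86 × 0.31 / 0.1519 = 7.876 d
  layer 2 (silty sand): t_2 = 10.2 × 0.23 / 0.1519 = 15.44 d
Total t = Σ t_i = 23.32 days.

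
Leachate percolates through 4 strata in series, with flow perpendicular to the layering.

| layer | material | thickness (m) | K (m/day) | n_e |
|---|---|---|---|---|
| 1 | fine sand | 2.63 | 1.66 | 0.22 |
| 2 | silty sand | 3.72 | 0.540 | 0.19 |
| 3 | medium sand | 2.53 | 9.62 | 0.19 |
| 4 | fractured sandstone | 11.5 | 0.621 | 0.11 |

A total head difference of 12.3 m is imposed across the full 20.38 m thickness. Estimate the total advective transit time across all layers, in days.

6.72

With flow normal to the layers, continuity requires the same specific discharge q through every layer.
Σ(b_i/K_i) = 2.63/1.66 + 3.72/0.540 + 2.53/9.62 + 11.5/0.621 = 27.25 d.
q = Δh / Σ(b_i/K_i) = 12.3 / 27.25 = 0.4513 m/day.
In each layer the seepage velocity is v_i = q/n_i, so the layer transit time is t_i = b_i·n_i / q:
  layer 1 (fine sand): t_1 = 2.63 × 0.22 / 0.4513 = 1.282 d
  layer 2 (silty sand): t_2 = 3.72 × 0.19 / 0.4513 = 1.566 d
  layer 3 (medium sand): t_3 = 2.53 × 0.19 / 0.4513 = 1.065 d
  layer 4 (fractured sandstone): t_4 = 11.5 × 0.11 / 0.4513 = 2.803 d
Total t = Σ t_i = 6.716 days.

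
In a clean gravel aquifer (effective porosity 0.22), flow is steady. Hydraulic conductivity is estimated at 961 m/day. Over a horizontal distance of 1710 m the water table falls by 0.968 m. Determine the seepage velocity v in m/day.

2.47

Hydraulic gradient i = Δh / L = 0.968 / 1710 = 0.0005661.
Darcy flux q = K · i = 961.0 × 0.0005661 = 0.5440 m/day.
Seepage velocity v = q / n_e = 0.5440 / 0.22 = 2.473 m/day.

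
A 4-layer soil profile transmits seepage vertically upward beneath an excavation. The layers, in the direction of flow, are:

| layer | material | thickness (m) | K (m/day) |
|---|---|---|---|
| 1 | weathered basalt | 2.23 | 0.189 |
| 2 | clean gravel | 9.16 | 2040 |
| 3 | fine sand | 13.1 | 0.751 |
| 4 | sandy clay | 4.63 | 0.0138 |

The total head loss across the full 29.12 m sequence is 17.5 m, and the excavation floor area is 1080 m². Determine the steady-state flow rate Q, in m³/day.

Flow is perpendicular to layering, so the layers act in series and the equivalent K is the thickness-weighted harmonic mean.
Total thickness L = 2.23 + 9.16 + 13.1 + 4.63 = 29.12 m.
Σ(b_i/K_i) = 2.23/0.189 + 9.16/2040 + 13.1/0.751 + 4.63/0.0138 = 364.8 d.
K_eq = L / Σ(b_i/K_i) = 29.12 / 364.8 = 0.07983 m/day.
Q = K_eq · A · (Δh/L) = 0.07983 × 1080 × (17.5/29.12) = 51.82 m³/day.

51.8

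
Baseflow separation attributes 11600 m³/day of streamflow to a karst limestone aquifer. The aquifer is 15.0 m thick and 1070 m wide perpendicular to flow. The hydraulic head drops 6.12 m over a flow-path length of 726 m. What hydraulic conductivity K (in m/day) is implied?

Cross-sectional area A = 1070 × 15.0 = 16050 m².
Hydraulic gradient i = Δh / L = 6.12 / 726 = 0.008430.
From Q = K·A·i, K = Q / (A·i) = 11600 / (16050 × 0.008430) = 85.74 m/day.

85.7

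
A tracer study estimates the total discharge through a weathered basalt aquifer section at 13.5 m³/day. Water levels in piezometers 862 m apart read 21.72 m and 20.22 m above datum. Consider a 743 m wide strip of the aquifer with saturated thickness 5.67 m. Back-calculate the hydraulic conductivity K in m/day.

1.84

Cross-sectional area A = 743 × 5.67 = 4213 m².
Hydraulic gradient i = (21.72 − 20.22) / 862 = 1.5 / 862 = 0.001740.
From Q = K·A·i, K = Q / (A·i) = 13.5 / (4213 × 0.001740) = 1.842 m/day.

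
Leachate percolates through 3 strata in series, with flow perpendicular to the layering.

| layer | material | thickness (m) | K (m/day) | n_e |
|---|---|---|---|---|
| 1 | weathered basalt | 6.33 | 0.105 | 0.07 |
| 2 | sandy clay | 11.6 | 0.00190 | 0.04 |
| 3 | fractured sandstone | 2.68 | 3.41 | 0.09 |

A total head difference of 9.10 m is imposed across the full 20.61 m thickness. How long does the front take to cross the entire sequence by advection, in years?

2.13

With flow normal to the layers, continuity requires the same specific discharge q through every layer.
Σ(b_i/K_i) = 6.33/0.105 + 11.6/0.00190 + 2.68/3.41 = 6166 d.
q = Δh / Σ(b_i/K_i) = 9.10 / 6166 = 0.001476 m/day.
In each layer the seepage velocity is v_i = q/n_i, so the layer transit time is t_i = b_i·n_i / q:
  layer 1 (weathered basalt): t_1 = 6.33 × 0.07 / 0.001476 = 300.3 d
  layer 2 (sandy clay): t_2 = 11.6 × 0.04 / 0.001476 = 314.4 d
  layer 3 (fractured sandstone): t_3 = 2.68 × 0.09 / 0.001476 = 163.4 d
Total t = Σ t_i = 778.1 days = 2.130 years.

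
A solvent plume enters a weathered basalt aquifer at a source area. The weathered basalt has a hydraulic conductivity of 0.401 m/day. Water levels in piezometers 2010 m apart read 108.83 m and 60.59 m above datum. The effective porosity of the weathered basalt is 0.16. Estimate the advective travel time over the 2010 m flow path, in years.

91.5

Hydraulic gradient i = (108.83 − 60.59) / 2010 = 48.24 / 2010 = 0.02400.
Darcy flux q = K · i = 0.4010 × 0.02400 = 0.009624 m/day.
Seepage velocity v = q / n_e = 0.009624 / 0.16 = 0.06015 m/day.
Travel time t = L / v = 2010 / 0.06015 = 33416 days = 91.49 years.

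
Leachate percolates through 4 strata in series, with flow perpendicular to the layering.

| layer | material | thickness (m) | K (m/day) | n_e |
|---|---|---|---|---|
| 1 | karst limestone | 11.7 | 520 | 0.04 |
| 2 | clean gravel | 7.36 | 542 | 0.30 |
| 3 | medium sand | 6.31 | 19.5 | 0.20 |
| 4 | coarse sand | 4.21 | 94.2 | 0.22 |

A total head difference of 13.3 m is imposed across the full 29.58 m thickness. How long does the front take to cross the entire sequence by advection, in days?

0.148

With flow normal to the layers, continuity requires the same specific discharge q through every layer.
Σ(b_i/K_i) = 11.7/520 + 7.36/542 + 6.31/19.5 + 4.21/94.2 = 0.4044 d.
q = Δh / Σ(b_i/K_i) = 13.3 / 0.4044 = 32.89 m/day.
In each layer the seepage velocity is v_i = q/n_i, so the layer transit time is t_i = b_i·n_i / q:
  layer 1 (karst limestone): t_1 = 11.7 × 0.04 / 32.89 = 0.01423 d
  layer 2 (clean gravel): t_2 = 7.36 × 0.30 / 32.89 = 0.06713 d
  layer 3 (medium sand): t_3 = 6.31 × 0.20 / 32.89 = 0.03837 d
  layer 4 (coarse sand): t_4 = 4.21 × 0.22 / 32.89 = 0.02816 d
Total t = Σ t_i = 0.1479 days.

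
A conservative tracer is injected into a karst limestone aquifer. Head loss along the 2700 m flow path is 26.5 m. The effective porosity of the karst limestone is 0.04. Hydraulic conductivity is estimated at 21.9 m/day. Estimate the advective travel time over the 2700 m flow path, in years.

1.38

Hydraulic gradient i = Δh / L = 26.5 / 2700 = 0.009815.
Darcy flux q = K · i = 21.90 × 0.009815 = 0.2149 m/day.
Seepage velocity v = q / n_e = 0.2149 / 0.04 = 5.374 m/day.
Travel time t = L / v = 2700 / 5.374 = 502.5 days = 1.376 years.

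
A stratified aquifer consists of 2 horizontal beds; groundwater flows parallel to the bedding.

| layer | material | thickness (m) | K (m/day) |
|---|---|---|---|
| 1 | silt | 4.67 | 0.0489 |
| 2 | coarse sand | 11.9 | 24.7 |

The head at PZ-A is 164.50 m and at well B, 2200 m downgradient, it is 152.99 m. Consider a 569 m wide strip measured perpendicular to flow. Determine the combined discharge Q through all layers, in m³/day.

876

Flow is parallel to layering, so each bed carries its own Darcy discharge and the transmissivities add.
Σ(K_i·b_i) = 0.0489×4.67 + 24.7×11.9 = 294.2 m²/day.
Hydraulic gradient i = (164.50 − 152.99) / 2200 = 11.51 / 2200 = 0.005232.
Q = Σ(K_i·b_i) · W · i = 294.2 × 569 × 0.005232 = 875.7 m³/day.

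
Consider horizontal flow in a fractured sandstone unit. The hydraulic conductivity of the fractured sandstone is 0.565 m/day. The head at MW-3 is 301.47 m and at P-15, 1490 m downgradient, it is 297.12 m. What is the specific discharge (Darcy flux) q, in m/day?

0.00165

Hydraulic gradient i = (301.47 − 297.12) / 1490 = 4.35 / 1490 = 0.002919.
Specific discharge q = K · i = 0.5650 × 0.002919 = 0.001649 m/day.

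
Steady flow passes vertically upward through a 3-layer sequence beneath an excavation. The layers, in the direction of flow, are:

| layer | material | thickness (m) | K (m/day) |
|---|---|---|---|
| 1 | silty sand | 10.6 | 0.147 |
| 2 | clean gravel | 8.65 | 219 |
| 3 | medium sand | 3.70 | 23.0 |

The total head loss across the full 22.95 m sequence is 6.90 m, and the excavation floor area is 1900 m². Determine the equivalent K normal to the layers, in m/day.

Flow is perpendicular to layering, so the layers act in series and the equivalent K is the thickness-weighted harmonic mean.
Total thickness L = 10.6 + 8.65 + 3.70 = 22.95 m.
Σ(b_i/K_i) = 10.6/0.147 + 8.65/219 + 3.70/23.0 = 72.31 d.
K_eq = L / Σ(b_i/K_i) = 22.95 / 72.31 = 0.3174 m/day.

0.317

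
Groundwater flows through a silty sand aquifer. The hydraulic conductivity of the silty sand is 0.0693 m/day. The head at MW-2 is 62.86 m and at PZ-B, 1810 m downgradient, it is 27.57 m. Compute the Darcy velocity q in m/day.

0.00135

Hydraulic gradient i = (62.86 − 27.57) / 1810 = 35.29 / 1810 = 0.01950.
Specific discharge q = K · i = 0.06930 × 0.01950 = 0.001351 m/day.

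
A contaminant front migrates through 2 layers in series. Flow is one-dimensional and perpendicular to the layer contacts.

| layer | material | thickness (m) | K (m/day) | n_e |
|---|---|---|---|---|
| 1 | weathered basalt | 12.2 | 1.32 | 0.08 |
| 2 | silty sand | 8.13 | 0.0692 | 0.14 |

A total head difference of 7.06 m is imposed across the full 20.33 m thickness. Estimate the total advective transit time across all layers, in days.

With flow normal to the layers, continuity requires the same specific discharge q through every layer.
Σ(b_i/K_i) = 12.2/1.32 + 8.13/0.0692 = 126.7 d.
q = Δh / Σ(b_i/K_i) = 7.06 / 126.7 = 0.05571 m/day.
In each layer the seepage velocity is v_i = q/n_i, so the layer transit time is t_i = b_i·n_i / q:
  layer 1 (weathered basalt): t_1 = 12.2 × 0.08 / 0.05571 = 17.52 d
  layer 2 (silty sand): t_2 = 8.13 × 0.14 / 0.05571 = 20.43 d
Total t = Σ t_i = 37.95 days.

38.0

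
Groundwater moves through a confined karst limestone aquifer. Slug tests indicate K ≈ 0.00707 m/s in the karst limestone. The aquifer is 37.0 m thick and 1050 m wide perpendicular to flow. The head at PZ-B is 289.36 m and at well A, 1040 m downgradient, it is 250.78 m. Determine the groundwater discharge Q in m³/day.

Convert K: 0.00707 m/s × 86400 = 610.8 m/day.
Cross-sectional area A = 1050 × 37.0 = 38850 m².
Hydraulic gradient i = (289.36 − 250.78) / 1040 = 38.58 / 1040 = 0.03710.
Darcy's law: Q = K · A · i = 610.8 × 38850 × 0.03710 = 8.803e+05 m³/day.

880000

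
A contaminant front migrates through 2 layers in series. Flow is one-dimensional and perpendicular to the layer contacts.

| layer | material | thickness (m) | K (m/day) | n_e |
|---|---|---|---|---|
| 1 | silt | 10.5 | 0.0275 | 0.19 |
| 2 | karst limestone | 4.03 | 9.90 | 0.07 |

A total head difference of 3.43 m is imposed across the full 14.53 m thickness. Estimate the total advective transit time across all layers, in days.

With flow normal to the layers, continuity requires the same specific discharge q through every layer.
Σ(b_i/K_i) = 10.5/0.0275 + 4.03/9.90 = 382.2 d.
q = Δh / Σ(b_i/K_i) = 3.43 / 382.2 = 0.008974 m/day.
In each layer the seepage velocity is v_i = q/n_i, so the layer transit time is t_i = b_i·n_i / q:
  layer 1 (silt): t_1 = 10.5 × 0.19 / 0.008974 = 222.3 d
  layer 2 (karst limestone): t_2 = 4.03 × 0.07 / 0.008974 = 31.44 d
Total t = Σ t_i = 253.8 days.

254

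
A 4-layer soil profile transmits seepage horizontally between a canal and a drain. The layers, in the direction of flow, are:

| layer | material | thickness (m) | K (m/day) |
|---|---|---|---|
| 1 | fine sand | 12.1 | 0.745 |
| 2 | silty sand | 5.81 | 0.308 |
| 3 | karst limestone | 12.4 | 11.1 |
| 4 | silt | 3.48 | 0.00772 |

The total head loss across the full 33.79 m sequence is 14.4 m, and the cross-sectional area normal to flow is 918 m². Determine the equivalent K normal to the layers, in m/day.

Flow is perpendicular to layering, so the layers act in series and the equivalent K is the thickness-weighted harmonic mean.
Total thickness L = 12.1 + 5.81 + 12.4 + 3.48 = 33.79 m.
Σ(b_i/K_i) = 12.1/0.745 + 5.81/0.308 + 12.4/11.1 + 3.48/0.00772 = 487.0 d.
K_eq = L / Σ(b_i/K_i) = 33.79 / 487.0 = 0.06938 m/day.

0.0694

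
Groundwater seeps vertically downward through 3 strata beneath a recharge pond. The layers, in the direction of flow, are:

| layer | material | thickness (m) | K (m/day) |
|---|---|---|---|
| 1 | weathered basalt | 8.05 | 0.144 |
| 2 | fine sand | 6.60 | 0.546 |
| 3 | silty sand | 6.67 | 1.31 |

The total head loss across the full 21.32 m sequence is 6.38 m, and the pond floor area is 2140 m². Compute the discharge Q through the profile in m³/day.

Flow is perpendicular to layering, so the layers act in series and the equivalent K is the thickness-weighted harmonic mean.
Total thickness L = 8.05 + 6.60 + 6.67 = 21.32 m.
Σ(b_i/K_i) = 8.05/0.144 + 6.60/0.546 + 6.67/1.31 = 73.08 d.
K_eq = L / Σ(b_i/K_i) = 21.32 / 73.08 = 0.2917 m/day.
Q = K_eq · A · (Δh/L) = 0.2917 × 2140 × (6.38/21.32) = 186.8 m³/day.

187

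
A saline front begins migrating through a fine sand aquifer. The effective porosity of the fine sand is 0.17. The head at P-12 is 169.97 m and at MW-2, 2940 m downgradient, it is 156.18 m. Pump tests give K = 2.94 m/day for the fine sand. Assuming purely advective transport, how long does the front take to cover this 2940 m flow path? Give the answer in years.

99.2

Hydraulic gradient i = (169.97 − 156.18) / 2940 = 13.79 / 2940 = 0.004690.
Darcy flux q = K · i = 2.940 × 0.004690 = 0.01379 m/day.
Seepage velocity v = q / n_e = 0.01379 / 0.17 = 0.08112 m/day.
Travel time t = L / v = 2940 / 0.08112 = 36244 days = 99.23 years.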